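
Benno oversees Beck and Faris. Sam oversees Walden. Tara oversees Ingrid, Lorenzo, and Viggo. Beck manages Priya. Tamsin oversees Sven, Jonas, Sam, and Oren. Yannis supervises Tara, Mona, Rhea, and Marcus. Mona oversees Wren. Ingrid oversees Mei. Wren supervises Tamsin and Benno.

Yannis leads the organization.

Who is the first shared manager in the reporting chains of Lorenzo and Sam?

Yannis

Lorenzo's chain of managers is Tara, Yannis. Sam's chain of managers is Tamsin, Wren, Mona, Yannis. The first manager that appears in both chains is Yannis.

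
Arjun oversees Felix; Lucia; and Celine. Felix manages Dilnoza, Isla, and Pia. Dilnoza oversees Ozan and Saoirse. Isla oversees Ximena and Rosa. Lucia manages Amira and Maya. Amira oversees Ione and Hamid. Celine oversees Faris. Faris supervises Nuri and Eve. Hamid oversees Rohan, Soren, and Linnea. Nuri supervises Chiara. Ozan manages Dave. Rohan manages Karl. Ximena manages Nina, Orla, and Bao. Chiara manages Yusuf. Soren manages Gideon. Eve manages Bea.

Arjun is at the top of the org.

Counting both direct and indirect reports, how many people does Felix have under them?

Felix directly manages Dilnoza, Isla, Pia. Under Dilnoza: Saoirse, Ozan, Dave (3). Under Isla: Rosa, Ximena, Orla, Bao, Nina (5). Pia has no reports. So Felix's organization is 3 direct reports plus everyone under them: 4 + 6 + 1 = 11.

11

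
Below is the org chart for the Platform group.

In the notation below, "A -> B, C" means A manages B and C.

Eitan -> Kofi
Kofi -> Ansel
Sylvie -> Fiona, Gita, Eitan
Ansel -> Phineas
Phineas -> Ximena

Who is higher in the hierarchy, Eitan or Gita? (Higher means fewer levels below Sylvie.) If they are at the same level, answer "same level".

same level

Both Eitan and Gita are 1 level below Sylvie.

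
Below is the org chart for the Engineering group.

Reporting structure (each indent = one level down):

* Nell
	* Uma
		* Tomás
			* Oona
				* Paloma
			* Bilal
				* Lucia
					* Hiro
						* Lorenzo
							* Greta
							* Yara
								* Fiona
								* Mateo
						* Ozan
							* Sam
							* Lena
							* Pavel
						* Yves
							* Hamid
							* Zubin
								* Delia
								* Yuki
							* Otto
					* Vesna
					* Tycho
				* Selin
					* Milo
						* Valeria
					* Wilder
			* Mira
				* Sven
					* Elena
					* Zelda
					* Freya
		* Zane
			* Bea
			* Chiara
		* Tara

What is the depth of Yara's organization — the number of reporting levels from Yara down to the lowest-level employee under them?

1

The longest chain under Yara runs Yara → Mateo, which is 1 level below Yara.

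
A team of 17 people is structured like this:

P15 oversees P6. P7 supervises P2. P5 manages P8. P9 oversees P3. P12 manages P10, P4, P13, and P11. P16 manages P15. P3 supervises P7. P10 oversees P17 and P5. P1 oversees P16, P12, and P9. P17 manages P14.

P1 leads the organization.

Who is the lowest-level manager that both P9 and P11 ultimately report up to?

P1

P9's chain of managers is P1. P11's chain of managers is P12, P1. The first manager that appears in both chains is P1.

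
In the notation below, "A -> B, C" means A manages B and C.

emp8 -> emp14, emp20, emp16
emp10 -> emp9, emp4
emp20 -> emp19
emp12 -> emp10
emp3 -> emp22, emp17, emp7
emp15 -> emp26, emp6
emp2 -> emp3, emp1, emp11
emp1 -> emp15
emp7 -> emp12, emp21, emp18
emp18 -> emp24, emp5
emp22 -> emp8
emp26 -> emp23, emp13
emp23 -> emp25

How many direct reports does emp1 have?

1

emp1 directly manages emp15. That is 1 direct report.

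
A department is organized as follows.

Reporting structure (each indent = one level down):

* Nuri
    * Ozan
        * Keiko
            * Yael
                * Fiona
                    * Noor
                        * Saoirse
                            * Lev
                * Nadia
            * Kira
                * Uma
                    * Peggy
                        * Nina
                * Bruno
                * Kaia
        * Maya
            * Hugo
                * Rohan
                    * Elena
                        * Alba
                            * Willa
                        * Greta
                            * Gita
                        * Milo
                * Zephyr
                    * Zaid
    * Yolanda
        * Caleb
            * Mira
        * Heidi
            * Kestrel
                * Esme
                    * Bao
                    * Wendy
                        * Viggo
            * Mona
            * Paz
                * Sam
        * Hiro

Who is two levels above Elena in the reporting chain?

Elena reports to Rohan, and Rohan reports to Hugo. So Elena's skip-level manager is Hugo.

Hugo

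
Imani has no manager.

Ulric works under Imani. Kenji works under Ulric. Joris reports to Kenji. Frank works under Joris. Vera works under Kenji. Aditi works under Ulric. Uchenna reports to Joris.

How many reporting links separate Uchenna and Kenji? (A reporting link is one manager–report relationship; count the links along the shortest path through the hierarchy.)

2

Uchenna is in Kenji's organization: the chain from Uchenna up to Kenji is Uchenna → Joris → Kenji, which is 2 links.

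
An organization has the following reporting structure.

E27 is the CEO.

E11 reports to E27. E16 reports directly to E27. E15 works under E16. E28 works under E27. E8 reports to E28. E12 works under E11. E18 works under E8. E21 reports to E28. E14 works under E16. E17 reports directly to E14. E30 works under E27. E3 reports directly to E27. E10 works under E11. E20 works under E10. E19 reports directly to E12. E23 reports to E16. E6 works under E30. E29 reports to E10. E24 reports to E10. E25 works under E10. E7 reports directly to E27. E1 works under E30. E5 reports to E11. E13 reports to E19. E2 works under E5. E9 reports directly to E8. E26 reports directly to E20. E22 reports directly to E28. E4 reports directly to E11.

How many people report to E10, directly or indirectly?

E10 directly manages E20, E29, E24, E25. Under E20: E26 (1). E29 has no reports. E24 has no reports. E25 has no reports. So E10's organization is 4 direct reports plus everyone under them: 2 + 1 + 1 + 1 = 5.

5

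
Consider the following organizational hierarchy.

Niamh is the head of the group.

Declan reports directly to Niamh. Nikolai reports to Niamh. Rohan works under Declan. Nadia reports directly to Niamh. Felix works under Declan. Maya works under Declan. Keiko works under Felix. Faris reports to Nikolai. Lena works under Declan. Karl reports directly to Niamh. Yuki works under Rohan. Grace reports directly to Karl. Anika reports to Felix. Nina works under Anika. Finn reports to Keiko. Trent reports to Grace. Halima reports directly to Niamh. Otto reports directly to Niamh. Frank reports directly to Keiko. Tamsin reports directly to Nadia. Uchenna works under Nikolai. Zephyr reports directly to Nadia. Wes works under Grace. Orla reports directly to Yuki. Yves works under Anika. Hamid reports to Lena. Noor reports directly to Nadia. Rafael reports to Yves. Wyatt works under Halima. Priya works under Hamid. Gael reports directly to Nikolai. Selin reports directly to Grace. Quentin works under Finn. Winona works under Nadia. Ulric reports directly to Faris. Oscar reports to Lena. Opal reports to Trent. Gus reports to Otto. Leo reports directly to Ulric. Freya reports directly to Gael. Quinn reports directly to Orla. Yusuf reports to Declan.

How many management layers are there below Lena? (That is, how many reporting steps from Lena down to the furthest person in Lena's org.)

The longest chain under Lena runs Lena → Hamid → Priya, which is 2 levels below Lena.

2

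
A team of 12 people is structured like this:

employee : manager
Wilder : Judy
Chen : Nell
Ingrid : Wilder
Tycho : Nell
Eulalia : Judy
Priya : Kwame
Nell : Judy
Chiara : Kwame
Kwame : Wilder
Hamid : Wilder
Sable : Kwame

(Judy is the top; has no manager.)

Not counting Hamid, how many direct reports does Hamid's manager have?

Hamid reports to Wilder. Wilder's other direct reports are Ingrid, Kwame — 2 peers.

2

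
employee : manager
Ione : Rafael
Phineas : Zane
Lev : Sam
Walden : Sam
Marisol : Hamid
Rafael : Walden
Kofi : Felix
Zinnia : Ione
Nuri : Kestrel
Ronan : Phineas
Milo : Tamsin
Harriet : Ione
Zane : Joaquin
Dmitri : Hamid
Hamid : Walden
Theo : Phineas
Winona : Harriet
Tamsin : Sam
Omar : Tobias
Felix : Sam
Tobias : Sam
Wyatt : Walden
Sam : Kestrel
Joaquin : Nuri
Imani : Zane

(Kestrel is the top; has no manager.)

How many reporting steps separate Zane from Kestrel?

Chain from Zane up to Kestrel: Zane → Joaquin → Nuri → Kestrel. That is 3 steps up, so Zane is 3 levels below Kestrel.

3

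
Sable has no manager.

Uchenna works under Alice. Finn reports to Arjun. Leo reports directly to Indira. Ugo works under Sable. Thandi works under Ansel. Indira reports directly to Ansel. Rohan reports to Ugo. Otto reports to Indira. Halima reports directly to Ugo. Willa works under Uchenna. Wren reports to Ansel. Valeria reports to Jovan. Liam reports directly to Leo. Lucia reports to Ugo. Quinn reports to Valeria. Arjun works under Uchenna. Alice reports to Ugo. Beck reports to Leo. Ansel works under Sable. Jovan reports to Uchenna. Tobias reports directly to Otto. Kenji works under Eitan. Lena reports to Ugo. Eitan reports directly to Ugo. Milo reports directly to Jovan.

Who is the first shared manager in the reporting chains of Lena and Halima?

Ugo

Lena's chain of managers is Ugo, Sable. Halima's chain of managers is Ugo, Sable. The first manager that appears in both chains is Ugo.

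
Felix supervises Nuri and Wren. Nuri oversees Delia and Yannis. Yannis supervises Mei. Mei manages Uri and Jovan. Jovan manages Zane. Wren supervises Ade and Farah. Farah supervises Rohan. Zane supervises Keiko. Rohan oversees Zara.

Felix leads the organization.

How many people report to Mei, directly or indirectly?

4

Mei directly manages Jovan, Uri. Under Jovan: Zane, Keiko (2). Uri has no reports. So Mei's organization is 2 direct reports plus everyone under them: 3 + 1 = 4.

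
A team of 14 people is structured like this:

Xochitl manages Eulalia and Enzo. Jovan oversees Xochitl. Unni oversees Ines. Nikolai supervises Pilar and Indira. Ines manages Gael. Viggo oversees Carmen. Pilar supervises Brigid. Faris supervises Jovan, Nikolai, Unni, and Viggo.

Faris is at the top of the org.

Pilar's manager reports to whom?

Faris

Pilar reports to Nikolai, and Nikolai reports to Faris. So Pilar's skip-level manager is Faris.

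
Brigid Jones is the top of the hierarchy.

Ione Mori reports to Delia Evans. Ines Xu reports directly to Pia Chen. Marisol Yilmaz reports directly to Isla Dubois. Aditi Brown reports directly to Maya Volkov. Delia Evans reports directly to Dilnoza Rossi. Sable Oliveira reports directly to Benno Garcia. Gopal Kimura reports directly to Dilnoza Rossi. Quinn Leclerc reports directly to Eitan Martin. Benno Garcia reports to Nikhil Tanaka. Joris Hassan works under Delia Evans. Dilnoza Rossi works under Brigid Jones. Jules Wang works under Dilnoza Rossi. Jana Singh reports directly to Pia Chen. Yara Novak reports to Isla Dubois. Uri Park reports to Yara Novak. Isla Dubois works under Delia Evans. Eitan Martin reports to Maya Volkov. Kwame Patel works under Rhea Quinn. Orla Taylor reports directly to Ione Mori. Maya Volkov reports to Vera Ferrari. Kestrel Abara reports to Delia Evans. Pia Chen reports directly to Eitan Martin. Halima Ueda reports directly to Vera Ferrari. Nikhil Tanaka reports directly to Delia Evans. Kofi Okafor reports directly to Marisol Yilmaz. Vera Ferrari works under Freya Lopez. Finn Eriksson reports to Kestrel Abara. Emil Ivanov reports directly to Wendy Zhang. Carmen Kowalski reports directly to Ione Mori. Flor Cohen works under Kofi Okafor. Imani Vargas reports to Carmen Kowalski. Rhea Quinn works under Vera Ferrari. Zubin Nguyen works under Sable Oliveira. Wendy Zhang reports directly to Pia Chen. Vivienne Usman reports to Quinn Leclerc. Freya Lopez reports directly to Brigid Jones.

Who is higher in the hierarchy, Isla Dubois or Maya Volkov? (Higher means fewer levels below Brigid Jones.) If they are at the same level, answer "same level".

Both Isla Dubois and Maya Volkov are 3 levels below Brigid Jones.

same level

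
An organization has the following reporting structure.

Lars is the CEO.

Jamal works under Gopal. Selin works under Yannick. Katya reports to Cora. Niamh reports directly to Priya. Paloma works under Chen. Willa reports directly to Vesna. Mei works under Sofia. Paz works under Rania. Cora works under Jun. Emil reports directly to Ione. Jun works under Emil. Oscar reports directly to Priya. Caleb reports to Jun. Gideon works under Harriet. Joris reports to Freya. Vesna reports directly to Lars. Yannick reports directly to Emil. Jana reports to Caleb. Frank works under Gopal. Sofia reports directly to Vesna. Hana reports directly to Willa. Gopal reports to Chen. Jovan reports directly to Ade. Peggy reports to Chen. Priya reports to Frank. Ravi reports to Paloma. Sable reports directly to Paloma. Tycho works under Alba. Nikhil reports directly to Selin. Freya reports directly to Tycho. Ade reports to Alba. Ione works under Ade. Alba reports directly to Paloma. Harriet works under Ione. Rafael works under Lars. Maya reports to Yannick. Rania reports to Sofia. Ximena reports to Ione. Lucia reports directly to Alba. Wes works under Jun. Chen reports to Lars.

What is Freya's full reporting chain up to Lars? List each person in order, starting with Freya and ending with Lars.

Freya reports to Tycho. Tycho reports to Alba. Alba reports to Paloma. Paloma reports to Chen. Chen reports to Lars. Lars is at the top.

Freya -> Tycho -> Alba -> Paloma -> Chen -> Lars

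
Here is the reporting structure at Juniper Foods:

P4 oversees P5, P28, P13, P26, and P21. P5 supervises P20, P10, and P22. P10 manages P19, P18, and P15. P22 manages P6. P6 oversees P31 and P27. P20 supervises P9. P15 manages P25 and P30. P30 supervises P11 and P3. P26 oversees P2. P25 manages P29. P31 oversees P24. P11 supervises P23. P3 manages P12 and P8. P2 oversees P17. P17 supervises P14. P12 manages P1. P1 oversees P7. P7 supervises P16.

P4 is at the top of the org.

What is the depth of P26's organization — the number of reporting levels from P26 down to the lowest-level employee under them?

The longest chain under P26 runs P26 → P2 → P17 → P14, which is 3 levels below P26.

3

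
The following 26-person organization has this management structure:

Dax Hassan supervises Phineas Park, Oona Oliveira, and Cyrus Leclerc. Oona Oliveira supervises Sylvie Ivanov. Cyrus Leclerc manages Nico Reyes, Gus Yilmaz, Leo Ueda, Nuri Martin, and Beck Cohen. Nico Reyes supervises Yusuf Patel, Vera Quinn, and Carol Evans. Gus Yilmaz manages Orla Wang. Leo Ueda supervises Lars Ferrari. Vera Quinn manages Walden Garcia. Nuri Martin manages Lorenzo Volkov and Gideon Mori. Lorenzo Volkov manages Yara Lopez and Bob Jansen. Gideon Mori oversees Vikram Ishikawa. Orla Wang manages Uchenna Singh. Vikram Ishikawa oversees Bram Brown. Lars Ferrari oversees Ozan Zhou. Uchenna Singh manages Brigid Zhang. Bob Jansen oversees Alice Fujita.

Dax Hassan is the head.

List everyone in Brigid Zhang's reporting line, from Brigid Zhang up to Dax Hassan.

Brigid Zhang reports to Uchenna Singh. Uchenna Singh reports to Orla Wang. Orla Wang reports to Gus Yilmaz. Gus Yilmaz reports to Cyrus Leclerc. Cyrus Leclerc reports to Dax Hassan. Dax Hassan is at the top.

Brigid Zhang -> Uchenna Singh -> Orla Wang -> Gus Yilmaz -> Cyrus Leclerc -> Dax Hassan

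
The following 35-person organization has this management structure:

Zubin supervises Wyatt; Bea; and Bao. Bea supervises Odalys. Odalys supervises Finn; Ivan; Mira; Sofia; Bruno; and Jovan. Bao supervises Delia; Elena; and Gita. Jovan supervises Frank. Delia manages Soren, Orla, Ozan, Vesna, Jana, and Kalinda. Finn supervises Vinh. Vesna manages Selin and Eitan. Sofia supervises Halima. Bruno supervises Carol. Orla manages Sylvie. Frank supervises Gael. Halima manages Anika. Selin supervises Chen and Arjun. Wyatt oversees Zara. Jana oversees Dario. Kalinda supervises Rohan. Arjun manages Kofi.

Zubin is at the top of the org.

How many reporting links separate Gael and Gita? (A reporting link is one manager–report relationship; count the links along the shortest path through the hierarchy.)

Gael is 5 levels below Zubin, and Gita is 2 levels below Zubin (their lowest common manager). The shortest path runs up from Gael to Zubin and back down to Gita: 5 + 2 = 7 links.

7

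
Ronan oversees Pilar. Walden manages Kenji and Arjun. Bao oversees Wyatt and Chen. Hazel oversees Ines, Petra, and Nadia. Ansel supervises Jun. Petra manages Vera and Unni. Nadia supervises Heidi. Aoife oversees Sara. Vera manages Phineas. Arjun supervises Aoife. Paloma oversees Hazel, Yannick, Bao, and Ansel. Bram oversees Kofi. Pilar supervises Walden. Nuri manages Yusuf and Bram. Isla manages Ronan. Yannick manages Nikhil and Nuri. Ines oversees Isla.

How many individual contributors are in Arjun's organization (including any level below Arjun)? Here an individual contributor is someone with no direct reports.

1

The only person in Arjun's organization with no one reporting to them is Sara. That is 1.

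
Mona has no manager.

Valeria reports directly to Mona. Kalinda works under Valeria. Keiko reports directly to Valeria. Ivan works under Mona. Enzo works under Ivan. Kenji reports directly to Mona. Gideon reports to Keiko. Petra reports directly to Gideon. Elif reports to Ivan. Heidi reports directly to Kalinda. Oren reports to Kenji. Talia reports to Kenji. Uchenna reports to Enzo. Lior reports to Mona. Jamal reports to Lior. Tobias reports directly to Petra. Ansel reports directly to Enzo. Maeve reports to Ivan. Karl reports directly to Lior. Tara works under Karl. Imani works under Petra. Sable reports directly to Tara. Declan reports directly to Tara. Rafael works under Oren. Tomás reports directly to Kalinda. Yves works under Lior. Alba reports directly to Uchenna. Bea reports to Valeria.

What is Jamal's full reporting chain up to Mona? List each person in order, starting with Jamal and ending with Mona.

Jamal -> Lior -> Mona

Jamal reports to Lior. Lior reports to Mona. Mona is at the top.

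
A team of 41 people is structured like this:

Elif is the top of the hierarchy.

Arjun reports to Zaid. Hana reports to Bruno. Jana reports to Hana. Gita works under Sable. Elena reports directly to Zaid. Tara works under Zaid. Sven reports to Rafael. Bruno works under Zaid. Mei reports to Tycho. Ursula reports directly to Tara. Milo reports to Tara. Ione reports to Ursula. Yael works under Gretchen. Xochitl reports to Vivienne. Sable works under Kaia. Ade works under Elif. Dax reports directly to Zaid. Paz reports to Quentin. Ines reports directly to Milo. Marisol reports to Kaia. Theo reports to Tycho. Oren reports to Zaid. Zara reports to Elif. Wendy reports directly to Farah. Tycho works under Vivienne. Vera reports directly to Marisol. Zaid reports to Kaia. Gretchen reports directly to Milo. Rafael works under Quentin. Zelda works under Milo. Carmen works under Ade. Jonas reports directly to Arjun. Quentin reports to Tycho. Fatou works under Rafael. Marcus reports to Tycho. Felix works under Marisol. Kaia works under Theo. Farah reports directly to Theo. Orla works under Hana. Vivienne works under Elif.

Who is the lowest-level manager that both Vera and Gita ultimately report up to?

Vera's chain of managers is Marisol, Kaia, Theo, Tycho, Vivienne, Elif. Gita's chain of managers is Sable, Kaia, Theo, Tycho, Vivienne, Elif. The first manager that appears in both chains is Kaia.

Kaia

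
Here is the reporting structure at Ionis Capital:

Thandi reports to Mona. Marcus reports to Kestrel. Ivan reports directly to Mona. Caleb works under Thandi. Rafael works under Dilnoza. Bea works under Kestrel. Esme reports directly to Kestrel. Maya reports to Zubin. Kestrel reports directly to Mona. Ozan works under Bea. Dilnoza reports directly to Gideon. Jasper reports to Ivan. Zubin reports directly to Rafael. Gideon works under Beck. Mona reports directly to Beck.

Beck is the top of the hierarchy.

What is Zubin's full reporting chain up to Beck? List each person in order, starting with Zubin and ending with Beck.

Zubin reports to Rafael. Rafael reports to Dilnoza. Dilnoza reports to Gideon. Gideon reports to Beck. Beck is at the top.

Zubin -> Rafael -> Dilnoza -> Gideon -> Beck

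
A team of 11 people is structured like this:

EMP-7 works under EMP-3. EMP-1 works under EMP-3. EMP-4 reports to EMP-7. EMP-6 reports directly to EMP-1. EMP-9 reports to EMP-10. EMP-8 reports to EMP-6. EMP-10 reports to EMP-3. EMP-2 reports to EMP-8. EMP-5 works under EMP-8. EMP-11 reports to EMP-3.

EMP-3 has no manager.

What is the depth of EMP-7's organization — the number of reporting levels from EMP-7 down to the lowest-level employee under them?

1

The longest chain under EMP-7 runs EMP-7 → EMP-4, which is 1 level below EMP-7.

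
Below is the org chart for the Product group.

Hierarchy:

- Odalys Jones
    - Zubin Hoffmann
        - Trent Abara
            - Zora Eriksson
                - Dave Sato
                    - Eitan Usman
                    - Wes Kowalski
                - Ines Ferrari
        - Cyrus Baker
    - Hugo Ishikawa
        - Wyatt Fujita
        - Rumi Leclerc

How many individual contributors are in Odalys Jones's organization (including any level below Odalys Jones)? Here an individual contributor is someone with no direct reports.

6

The people in Odalys Jones's organization with no one reporting to them are Rumi Leclerc, Wyatt Fujita, Cyrus Baker, Ines Ferrari, Wes Kowalski, Eitan Usman. That is 6.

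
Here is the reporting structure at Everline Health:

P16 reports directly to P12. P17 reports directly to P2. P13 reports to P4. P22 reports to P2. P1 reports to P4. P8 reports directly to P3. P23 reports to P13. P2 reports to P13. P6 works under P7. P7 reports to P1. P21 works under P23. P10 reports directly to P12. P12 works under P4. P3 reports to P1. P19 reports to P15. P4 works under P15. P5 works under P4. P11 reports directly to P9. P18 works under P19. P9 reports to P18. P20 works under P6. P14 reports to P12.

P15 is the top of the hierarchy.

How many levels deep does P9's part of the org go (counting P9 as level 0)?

The longest chain under P9 runs P9 → P11, which is 1 level below P9.

1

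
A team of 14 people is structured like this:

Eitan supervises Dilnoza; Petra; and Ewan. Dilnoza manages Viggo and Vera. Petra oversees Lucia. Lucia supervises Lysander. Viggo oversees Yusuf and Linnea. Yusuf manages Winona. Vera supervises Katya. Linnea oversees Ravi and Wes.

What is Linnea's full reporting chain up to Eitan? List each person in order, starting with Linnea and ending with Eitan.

Linnea -> Viggo -> Dilnoza -> Eitan

Linnea reports to Viggo. Viggo reports to Dilnoza. Dilnoza reports to Eitan. Eitan is at the top.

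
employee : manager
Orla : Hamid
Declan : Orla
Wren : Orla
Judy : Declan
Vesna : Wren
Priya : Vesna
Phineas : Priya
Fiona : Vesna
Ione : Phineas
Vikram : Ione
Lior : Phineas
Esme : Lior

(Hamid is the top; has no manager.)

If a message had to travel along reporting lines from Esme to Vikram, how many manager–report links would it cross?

Esme is 2 levels below Phineas, and Vikram is 2 levels below Phineas (their lowest common manager). The shortest path runs up from Esme to Phineas and back down to Vikram: 2 + 2 = 4 links.

4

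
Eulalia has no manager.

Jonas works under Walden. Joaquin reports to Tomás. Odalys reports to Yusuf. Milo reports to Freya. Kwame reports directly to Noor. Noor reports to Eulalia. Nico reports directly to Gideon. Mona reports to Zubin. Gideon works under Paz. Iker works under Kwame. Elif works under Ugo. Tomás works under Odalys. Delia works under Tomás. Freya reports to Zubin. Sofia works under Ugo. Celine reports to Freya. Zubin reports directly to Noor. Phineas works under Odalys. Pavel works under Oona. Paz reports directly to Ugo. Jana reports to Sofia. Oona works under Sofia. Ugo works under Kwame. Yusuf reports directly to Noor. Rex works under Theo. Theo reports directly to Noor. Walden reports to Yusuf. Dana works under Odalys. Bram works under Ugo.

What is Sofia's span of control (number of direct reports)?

Sofia directly manages Jana, Oona. That is 2 direct reports.

2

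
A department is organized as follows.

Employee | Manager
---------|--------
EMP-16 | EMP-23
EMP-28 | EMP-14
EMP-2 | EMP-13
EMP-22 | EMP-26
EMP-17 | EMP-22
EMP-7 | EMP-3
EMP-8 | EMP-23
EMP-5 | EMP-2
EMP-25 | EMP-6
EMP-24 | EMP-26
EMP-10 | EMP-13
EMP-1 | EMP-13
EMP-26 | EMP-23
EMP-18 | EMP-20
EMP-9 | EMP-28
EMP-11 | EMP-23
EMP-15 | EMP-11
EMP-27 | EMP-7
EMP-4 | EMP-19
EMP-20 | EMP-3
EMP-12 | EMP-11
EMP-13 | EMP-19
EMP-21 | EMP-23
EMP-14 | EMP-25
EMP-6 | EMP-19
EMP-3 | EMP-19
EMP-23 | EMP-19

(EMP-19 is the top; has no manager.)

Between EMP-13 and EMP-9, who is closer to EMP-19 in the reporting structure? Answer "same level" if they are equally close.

EMP-13

EMP-13 is 1 level below EMP-19; EMP-9 is 5. EMP-13 is higher.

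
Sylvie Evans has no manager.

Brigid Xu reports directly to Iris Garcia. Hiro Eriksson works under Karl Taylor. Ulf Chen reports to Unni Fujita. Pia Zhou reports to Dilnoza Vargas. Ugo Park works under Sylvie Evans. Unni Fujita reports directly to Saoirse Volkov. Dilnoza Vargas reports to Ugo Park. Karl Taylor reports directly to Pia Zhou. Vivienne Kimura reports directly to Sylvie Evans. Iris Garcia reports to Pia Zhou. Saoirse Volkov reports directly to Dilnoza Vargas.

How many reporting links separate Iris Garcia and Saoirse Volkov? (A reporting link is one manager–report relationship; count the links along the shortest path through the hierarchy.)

Iris Garcia is 2 levels below Dilnoza Vargas, and Saoirse Volkov is 1 level below Dilnoza Vargas (their lowest common manager). The shortest path runs up from Iris Garcia to Dilnoza Vargas and back down to Saoirse Volkov: 2 + 1 = 3 links.

3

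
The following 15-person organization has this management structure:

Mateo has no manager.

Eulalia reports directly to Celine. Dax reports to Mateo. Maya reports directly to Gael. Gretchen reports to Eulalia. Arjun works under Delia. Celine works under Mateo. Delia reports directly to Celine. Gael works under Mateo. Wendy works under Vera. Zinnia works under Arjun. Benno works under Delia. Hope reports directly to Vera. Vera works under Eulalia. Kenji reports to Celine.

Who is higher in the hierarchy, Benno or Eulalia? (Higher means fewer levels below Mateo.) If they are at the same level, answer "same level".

Benno is 3 levels below Mateo; Eulalia is 2. Eulalia is higher.

Eulalia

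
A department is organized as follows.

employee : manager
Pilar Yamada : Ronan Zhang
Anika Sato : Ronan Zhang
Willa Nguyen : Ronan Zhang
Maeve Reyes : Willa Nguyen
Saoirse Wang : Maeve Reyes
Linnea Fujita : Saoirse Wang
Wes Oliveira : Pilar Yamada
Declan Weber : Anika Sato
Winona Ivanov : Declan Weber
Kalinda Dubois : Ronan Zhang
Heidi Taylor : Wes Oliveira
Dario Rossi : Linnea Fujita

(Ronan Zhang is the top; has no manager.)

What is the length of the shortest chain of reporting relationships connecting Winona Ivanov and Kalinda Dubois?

4

Winona Ivanov is 3 levels below Ronan Zhang, and Kalinda Dubois is 1 level below Ronan Zhang (their lowest common manager). The shortest path runs up from Winona Ivanov to Ronan Zhang and back down to Kalinda Dubois: 3 + 1 = 4 links.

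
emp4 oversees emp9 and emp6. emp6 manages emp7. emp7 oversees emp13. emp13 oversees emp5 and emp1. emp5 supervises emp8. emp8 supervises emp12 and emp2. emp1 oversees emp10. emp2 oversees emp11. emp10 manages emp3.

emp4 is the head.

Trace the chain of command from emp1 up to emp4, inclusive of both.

emp1 reports to emp13. emp13 reports to emp7. emp7 reports to emp6. emp6 reports to emp4. emp4 is at the top.

emp1 -> emp13 -> emp7 -> emp6 -> emp4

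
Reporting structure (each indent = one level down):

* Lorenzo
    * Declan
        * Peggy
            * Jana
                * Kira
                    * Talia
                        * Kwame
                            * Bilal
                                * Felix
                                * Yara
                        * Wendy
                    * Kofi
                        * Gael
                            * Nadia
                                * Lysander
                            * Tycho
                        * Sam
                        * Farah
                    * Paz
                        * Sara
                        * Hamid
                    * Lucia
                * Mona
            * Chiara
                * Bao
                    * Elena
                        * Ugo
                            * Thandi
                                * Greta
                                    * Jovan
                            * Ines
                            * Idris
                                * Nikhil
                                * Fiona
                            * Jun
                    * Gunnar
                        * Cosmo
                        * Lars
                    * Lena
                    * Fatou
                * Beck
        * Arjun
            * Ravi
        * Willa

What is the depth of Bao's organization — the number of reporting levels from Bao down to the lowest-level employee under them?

5

The longest chain under Bao runs Bao → Elena → Ugo → Thandi → Greta → Jovan, which is 5 levels below Bao.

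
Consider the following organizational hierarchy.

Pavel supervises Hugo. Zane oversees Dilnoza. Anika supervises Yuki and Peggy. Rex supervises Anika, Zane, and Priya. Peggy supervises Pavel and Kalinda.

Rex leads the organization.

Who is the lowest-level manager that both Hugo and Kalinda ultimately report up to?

Hugo's chain of managers is Pavel, Peggy, Anika, Rex. Kalinda's chain of managers is Peggy, Anika, Rex. The first manager that appears in both chains is Peggy.

Peggy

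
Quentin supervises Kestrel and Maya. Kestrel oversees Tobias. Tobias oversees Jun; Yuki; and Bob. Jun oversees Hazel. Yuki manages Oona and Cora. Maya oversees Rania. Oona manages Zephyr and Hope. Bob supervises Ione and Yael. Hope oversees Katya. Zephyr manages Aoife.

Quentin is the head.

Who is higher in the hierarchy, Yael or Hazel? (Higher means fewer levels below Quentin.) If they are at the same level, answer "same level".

Both Yael and Hazel are 4 levels below Quentin.

same level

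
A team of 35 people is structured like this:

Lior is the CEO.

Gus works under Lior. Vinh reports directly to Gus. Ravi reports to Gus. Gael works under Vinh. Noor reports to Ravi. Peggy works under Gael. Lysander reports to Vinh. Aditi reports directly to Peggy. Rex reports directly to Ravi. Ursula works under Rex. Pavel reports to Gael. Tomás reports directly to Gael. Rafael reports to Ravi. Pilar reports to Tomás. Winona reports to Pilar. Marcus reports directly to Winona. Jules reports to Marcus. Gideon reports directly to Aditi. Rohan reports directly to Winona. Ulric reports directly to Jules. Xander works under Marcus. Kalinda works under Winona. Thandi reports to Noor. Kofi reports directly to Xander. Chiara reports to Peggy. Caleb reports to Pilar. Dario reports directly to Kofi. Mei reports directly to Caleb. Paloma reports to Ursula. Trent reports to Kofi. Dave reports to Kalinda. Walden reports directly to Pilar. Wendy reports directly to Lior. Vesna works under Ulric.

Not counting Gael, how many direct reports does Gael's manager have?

Gael reports to Vinh. Vinh's other direct reports are Lysander — 1 peer.

1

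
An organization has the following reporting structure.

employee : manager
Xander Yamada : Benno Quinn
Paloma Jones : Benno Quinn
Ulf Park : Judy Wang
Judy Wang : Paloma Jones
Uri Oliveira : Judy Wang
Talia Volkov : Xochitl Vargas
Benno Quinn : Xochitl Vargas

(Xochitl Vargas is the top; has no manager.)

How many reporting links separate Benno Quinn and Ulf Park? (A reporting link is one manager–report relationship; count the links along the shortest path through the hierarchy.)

Ulf Park is in Benno Quinn's organization: the chain from Ulf Park up to Benno Quinn is Ulf Park → Judy Wang → Paloma Jones → Benno Quinn, which is 3 links.

3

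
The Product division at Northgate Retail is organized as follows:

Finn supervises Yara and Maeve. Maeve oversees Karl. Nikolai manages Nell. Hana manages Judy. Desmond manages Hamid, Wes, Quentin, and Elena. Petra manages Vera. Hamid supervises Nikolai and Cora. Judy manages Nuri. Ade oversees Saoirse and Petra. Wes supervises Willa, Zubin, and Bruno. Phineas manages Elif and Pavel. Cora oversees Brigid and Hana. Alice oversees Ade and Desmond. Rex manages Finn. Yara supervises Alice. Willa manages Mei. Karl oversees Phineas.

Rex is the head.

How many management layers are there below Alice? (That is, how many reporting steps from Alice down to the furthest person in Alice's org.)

6

The longest chain under Alice runs Alice → Desmond → Hamid → Cora → Hana → Judy → Nuri, which is 6 levels below Alice.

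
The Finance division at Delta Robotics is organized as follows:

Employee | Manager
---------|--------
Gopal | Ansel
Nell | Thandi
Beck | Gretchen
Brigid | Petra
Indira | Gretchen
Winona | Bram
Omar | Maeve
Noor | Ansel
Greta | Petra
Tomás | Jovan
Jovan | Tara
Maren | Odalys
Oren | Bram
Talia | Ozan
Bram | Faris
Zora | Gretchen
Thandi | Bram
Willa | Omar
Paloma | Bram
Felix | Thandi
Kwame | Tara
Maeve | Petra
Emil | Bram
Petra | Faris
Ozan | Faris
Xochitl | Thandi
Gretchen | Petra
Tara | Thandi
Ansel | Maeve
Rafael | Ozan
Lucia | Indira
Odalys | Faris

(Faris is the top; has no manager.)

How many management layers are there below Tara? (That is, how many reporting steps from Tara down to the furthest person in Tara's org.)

The longest chain under Tara runs Tara → Jovan → Tomás, which is 2 levels below Tara.

2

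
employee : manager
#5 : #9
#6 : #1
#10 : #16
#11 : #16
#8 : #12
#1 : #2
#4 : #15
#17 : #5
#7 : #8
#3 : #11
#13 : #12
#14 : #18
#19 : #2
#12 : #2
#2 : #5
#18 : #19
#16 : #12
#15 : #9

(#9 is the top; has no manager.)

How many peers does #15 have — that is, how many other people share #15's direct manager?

1

#15 reports to #9. #9's other direct reports are #5 — 1 peer.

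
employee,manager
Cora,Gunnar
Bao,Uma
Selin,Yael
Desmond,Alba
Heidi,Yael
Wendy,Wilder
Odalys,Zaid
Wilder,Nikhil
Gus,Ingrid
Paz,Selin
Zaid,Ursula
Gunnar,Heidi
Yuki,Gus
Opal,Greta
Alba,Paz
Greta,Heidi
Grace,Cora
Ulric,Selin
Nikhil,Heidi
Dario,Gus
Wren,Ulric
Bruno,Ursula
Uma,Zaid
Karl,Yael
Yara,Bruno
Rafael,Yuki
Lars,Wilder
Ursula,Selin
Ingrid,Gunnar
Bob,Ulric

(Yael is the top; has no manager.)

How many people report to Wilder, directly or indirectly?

2

Wilder directly manages Lars, Wendy. Lars has no reports. Wendy has no reports. So Wilder's organization is 2 direct reports plus everyone under them: 1 + 1 = 2.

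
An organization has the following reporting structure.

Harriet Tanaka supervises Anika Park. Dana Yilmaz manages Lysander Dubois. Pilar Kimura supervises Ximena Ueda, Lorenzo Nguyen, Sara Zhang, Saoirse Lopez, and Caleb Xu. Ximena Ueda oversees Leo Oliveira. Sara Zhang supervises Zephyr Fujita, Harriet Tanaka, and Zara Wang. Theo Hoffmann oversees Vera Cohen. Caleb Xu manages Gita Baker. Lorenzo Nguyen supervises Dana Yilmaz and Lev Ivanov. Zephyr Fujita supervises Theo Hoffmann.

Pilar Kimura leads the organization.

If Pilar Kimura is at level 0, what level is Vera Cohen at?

4

Chain from Vera Cohen up to Pilar Kimura: Vera Cohen → Theo Hoffmann → Zephyr Fujita → Sara Zhang → Pilar Kimura. That is 4 steps up, so Vera Cohen is 4 levels below Pilar Kimura.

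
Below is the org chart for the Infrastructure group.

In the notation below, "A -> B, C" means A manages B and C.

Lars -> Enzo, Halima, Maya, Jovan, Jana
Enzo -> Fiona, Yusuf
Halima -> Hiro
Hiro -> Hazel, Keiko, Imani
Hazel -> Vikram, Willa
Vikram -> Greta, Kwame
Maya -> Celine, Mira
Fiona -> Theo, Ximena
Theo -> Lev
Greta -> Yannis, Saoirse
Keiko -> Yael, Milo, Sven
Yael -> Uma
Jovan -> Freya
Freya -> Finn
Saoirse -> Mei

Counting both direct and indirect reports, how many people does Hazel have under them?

Hazel directly manages Vikram, Willa. Under Vikram: Kwame, Greta, Saoirse, Mei, Yannis (5). Willa has no reports. So Hazel's organization is 2 direct reports plus everyone under them: 6 + 1 = 7.

7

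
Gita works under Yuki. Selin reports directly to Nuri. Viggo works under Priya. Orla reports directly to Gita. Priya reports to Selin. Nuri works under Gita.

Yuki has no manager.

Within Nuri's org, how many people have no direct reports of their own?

1

The only person in Nuri's organization with no one reporting to them is Viggo. That is 1.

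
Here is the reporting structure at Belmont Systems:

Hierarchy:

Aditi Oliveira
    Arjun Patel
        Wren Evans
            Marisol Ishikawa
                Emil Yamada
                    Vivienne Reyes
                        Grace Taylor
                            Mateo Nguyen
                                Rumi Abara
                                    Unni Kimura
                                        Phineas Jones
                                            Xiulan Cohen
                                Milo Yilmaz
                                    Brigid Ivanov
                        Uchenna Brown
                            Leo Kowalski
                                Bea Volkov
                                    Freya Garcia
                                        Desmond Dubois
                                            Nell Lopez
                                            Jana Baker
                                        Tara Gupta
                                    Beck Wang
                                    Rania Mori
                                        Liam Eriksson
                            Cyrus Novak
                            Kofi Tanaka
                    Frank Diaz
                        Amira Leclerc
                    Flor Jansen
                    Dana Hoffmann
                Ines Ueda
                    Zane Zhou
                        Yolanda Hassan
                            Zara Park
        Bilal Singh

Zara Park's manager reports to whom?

Zara Park reports to Yolanda Hassan, and Yolanda Hassan reports to Zane Zhou. So Zara Park's skip-level manager is Zane Zhou.

Zane Zhou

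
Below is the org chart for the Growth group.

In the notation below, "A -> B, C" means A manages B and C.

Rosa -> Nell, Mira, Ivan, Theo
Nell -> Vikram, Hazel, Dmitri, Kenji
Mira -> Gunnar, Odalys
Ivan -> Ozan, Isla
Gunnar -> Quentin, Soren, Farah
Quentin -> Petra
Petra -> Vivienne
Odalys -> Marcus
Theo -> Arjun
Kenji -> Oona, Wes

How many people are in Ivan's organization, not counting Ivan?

Ivan directly manages Ozan, Isla. Ozan has no reports. Isla has no reports. So Ivan's organization is 2 direct reports plus everyone under them: 1 + 1 = 2.

2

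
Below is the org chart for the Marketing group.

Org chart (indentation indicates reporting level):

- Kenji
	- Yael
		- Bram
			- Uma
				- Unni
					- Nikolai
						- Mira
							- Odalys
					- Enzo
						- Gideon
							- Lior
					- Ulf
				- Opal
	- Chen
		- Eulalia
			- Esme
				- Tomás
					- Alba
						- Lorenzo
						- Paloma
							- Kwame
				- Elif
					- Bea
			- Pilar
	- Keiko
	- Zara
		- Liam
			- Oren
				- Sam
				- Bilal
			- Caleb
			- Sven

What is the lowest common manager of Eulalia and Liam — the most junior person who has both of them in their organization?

Kenji

Eulalia's chain of managers is Chen, Kenji. Liam's chain of managers is Zara, Kenji. The first manager that appears in both chains is Kenji.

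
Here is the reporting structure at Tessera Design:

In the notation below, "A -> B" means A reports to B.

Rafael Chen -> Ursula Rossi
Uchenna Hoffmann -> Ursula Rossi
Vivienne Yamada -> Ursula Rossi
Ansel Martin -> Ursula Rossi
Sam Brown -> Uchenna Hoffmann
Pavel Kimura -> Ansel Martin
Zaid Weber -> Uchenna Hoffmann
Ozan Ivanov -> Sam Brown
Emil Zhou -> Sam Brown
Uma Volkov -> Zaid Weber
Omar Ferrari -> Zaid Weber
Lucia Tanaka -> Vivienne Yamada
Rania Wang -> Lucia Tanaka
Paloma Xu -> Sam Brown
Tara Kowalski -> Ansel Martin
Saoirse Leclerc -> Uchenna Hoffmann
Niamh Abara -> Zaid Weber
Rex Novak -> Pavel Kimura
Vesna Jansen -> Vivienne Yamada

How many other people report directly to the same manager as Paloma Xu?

Paloma Xu reports to Sam Brown. Sam Brown's other direct reports are Ozan Ivanov, Emil Zhou — 2 peers.

2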